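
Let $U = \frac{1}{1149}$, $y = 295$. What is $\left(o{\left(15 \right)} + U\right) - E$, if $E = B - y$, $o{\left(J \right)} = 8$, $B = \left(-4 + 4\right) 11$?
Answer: $\frac{348148}{1149} \approx 303.0$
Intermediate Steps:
$B = 0$ ($B = 0 \cdot 11 = 0$)
$U = \frac{1}{1149} \approx 0.00087032$
$E = -295$ ($E = 0 - 295 = -295$)
$\left(o{\left(15 \right)} + U\right) - E = \left(8 + \frac{1}{1149}\right) - -295 = \frac{9193}{1149} + 295 = \frac{348148}{1149}$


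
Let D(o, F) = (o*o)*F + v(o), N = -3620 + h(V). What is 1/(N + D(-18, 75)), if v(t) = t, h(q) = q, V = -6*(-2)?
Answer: 1/20674 ≈ 4.8370e-5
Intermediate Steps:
V = 12
N = -3608 (N = -3620 + 12 = -3608)
D(o, F) = o + F*o² (D(o, F) = (o*o)*F + o = o²*F + o = F*o² + o = o + F*o²)
1/(N + D(-18, 75)) = 1/(-3608 - 18*(1 + 75*(-18))) = 1/(-3608 - 18*(1 - 1350)) = 1/(-3608 - 18*(-1349)) = 1/(-3608 + 24282) = 1/20674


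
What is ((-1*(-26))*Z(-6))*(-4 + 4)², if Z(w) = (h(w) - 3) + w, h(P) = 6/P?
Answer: 0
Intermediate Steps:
Z(w) = -3 + w + 6/w (Z(w) = (6/w - 3) + w = (-3 + 6/w) + w = -3 + w + 6/w)
((-1*(-26))*Z(-6))*(-4 + 4)² = ((-1*(-26))*(-3 - 6 + 6/(-6)))*(-4 + 4)² = (26*(-3 - 6 + 6*(-⅙)))*0² = (26*(-3 - 6 - 1))*0 = (26*(-10))*0 = -260*0 = 0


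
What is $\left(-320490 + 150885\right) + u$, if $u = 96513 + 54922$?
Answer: $-18170$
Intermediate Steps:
$u = 151435$
$\left(-320490 + 150885\right) + u = \left(-320490 + 150885\right) + 151435 = -169605 + 151435 = -18170$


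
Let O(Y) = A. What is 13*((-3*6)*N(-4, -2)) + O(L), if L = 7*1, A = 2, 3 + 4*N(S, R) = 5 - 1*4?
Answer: 119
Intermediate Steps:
N(S, R) = -½ (N(S, R) = -¾ + (5 - 1*4)/4 = -¾ + (5 - 4)/4 = -¾ + (¼)*1 = -¾ + ¼ = -½)
L = 7
O(Y) = 2
13*((-3*6)*N(-4, -2)) + O(L) = 13*(-3*6*(-½)) + 2 = 13*(-18*(-½)) + 2 = 13*9 + 2 = 117 + 2 = 119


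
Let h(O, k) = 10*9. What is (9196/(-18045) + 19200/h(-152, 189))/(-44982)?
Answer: -1920202/405850095 ≈ -0.0047313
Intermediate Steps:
h(O, k) = 90
(9196/(-18045) + 19200/h(-152, 189))/(-44982) = (9196/(-18045) + 19200/90)/(-44982) = (9196*(-1/18045) + 19200*(1/90))*(-1/44982) = (-9196/18045 + 640/3)*(-1/44982) = (3840404/18045)*(-1/44982) = -1920202/405850095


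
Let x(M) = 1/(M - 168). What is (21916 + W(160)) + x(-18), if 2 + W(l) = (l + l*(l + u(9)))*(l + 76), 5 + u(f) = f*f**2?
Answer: 6219749603/186 ≈ 3.3440e+7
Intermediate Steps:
u(f) = -5 + f**3 (u(f) = -5 + f*f**2 = -5 + f**3)
W(l) = -2 + (76 + l)*(l + l*(724 + l)) (W(l) = -2 + (l + l*(l + (-5 + 9**3)))*(l + 76) = -2 + (l + l*(l + (-5 + 729)))*(76 + l) = -2 + (l + l*(l + 724))*(76 + l) = -2 + (l + l*(724 + l))*(76 + l) = -2 + (76 + l)*(l + l*(724 + l)))
x(M) = 1/(-168 + M)
(21916 + W(160)) + x(-18) = (21916 + (-2 + 160**3 + 801*160**2 + 55100*160)) + 1/(-168 - 18) = (21916 + (-2 + 4096000 + 801*25600 + 8816000)) + 1/(-186) = (21916 + (-2 + 4096000 + 20505600 + 8816000)) - 1/186 = (21916 + 33417598) - 1/186 = 33439514 - 1/186 = 6219749603/186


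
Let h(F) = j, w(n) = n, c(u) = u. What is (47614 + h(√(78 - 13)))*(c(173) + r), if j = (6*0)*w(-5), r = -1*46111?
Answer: -2187291932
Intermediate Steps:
r = -46111
j = 0 (j = (6*0)*(-5) = 0*(-5) = 0)
h(F) = 0
(47614 + h(√(78 - 13)))*(c(173) + r) = (47614 + 0)*(173 - 46111) = 47614*(-45938) = -2187291932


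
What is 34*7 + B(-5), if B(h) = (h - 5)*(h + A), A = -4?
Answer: 328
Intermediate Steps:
B(h) = (-5 + h)*(-4 + h) (B(h) = (h - 5)*(h - 4) = (-5 + h)*(-4 + h))
34*7 + B(-5) = 34*7 + (20 + (-5)**2 - 9*(-5)) = 238 + (20 + 25 + 45) = 238 + 90 = 328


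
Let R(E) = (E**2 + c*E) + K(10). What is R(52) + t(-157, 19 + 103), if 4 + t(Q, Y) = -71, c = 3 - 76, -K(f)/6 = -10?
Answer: -1107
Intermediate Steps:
K(f) = 60 (K(f) = -6*(-10) = 60)
c = -73
R(E) = 60 + E**2 - 73*E (R(E) = (E**2 - 73*E) + 60 = 60 + E**2 - 73*E)
t(Q, Y) = -75 (t(Q, Y) = -4 - 71 = -75)
R(52) + t(-157, 19 + 103) = (60 + 52**2 - 73*52) - 75 = (60 + 2704 - 3796) - 75 = -1032 - 75 = -1107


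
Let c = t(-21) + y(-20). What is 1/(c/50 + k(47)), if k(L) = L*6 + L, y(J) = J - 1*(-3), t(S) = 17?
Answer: 1/329 ≈ 0.0030395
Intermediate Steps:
y(J) = 3 + J (y(J) = J + 3 = 3 + J)
k(L) = 7*L (k(L) = 6*L + L = 7*L)
c = 0 (c = 17 + (3 - 20) = 17 - 17 = 0)
1/(c/50 + k(47)) = 1/(0/50 + 7*47) = 1/(0*(1/50) + 329) = 1/(0 + 329) = 1/329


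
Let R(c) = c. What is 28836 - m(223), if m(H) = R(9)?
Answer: 28827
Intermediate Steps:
m(H) = 9
28836 - m(223) = 28836 - 1*9 = 28836 - 9 = 28827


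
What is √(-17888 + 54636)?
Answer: 2*√9187 ≈ 191.70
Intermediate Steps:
√(-17888 + 54636) = √36748 = 2*√9187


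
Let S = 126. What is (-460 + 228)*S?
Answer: -29232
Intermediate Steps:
(-460 + 228)*S = (-460 + 228)*126 = -232*126 = -29232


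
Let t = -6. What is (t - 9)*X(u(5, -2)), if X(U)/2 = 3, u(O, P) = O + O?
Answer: -90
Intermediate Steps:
u(O, P) = 2*O
X(U) = 6 (X(U) = 2*3 = 6)
(t - 9)*X(u(5, -2)) = (-6 - 9)*6 = -15*6 = -90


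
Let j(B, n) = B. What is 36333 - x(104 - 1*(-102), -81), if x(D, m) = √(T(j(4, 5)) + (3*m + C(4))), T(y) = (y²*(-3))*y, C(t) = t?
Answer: 36333 - I*√431 ≈ 36333.0 - 20.761*I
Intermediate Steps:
T(y) = -3*y³ (T(y) = (-3*y²)*y = -3*y³)
x(D, m) = √(-188 + 3*m) (x(D, m) = √(-3*4³ + (3*m + 4)) = √(-3*64 + (4 + 3*m)) = √(-192 + (4 + 3*m)) = √(-188 + 3*m))
36333 - x(104 - 1*(-102), -81) = 36333 - √(-188 + 3*(-81)) = 36333 - √(-188 - 243) = 36333 - √(-431) = 36333 - I*√431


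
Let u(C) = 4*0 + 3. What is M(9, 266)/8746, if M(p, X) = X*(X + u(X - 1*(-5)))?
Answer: 35777/4373 ≈ 8.1813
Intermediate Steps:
u(C) = 3 (u(C) = 0 + 3 = 3)
M(p, X) = X*(3 + X) (M(p, X) = X*(X + 3) = X*(3 + X))
M(9, 266)/8746 = (266*(3 + 266))/8746 = (266*269)*(1/8746) = 71554*(1/8746) = 35777/4373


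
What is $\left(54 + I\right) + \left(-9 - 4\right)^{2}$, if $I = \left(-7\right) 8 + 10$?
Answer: $177$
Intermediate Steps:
$I = -46$ ($I = -56 + 10 = -46$)
$\left(54 + I\right) + \left(-9 - 4\right)^{2} = \left(54 - 46\right) + \left(-9 - 4\right)^{2} = 8 + \left(-13\right)^{2} = 8 + 169 = 177$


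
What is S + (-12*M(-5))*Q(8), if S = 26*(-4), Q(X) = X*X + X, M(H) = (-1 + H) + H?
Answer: 9400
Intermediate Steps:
M(H) = -1 + 2*H
Q(X) = X + X² (Q(X) = X² + X = X + X²)
S = -104
S + (-12*M(-5))*Q(8) = -104 + (-12*(-1 + 2*(-5)))*(8*(1 + 8)) = -104 + (-12*(-1 - 10))*(8*9) = -104 - 12*(-11)*72 = -104 + 132*72 = -104 + 9504 = 9400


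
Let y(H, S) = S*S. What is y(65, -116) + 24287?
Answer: 37743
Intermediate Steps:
y(H, S) = S**2
y(65, -116) + 24287 = (-116)**2 + 24287 = 13456 + 24287 = 37743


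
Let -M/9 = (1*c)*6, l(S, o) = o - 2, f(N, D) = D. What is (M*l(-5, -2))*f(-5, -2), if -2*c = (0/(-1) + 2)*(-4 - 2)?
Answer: -2592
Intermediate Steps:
c = 6 (c = -(0/(-1) + 2)*(-4 - 2)/2 = -(0*(-1) + 2)*(-6)/2 = -(0 + 2)*(-6)/2 = -(-6) = -½*(-12) = 6)
l(S, o) = -2 + o
M = -324 (M = -9*1*6*6 = -54*6 = -9*36 = -324)
(M*l(-5, -2))*f(-5, -2) = -324*(-2 - 2)*(-2) = -324*(-4)*(-2) = 1296*(-2) = -2592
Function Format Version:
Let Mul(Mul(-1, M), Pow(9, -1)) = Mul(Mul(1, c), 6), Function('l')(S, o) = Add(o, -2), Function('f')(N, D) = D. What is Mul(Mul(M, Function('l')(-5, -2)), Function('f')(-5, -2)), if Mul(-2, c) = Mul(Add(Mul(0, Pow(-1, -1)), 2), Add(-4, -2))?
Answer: -2592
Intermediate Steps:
c = 6 (c = Mul(Rational(-1, 2), Mul(Add(Mul(0, Pow(-1, -1)), 2), Add(-4, -2))) = Mul(Rational(-1, 2), Mul(Add(Mul(0, -1), 2), -6)) = Mul(Rational(-1, 2), Mul(Add(0, 2), -6)) = Mul(Rational(-1, 2), Mul(2, -6)) = Mul(Rational(-1, 2), -12) = 6)
Function('l')(S, o) = Add(-2, o)
M = -324 (M = Mul(-9, Mul(Mul(1, 6), 6)) = Mul(-9, Mul(6, 6)) = Mul(-9, 36) = -324)
Mul(Mul(M, Function('l')(-5, -2)), Function('f')(-5, -2)) = Mul(Mul(-324, Add(-2, -2)), -2) = Mul(Mul(-324, -4), -2) = Mul(1296, -2) = -2592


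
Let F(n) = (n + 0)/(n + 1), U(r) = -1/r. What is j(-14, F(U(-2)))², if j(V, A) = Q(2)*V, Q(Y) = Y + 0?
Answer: 784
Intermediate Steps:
F(n) = n/(1 + n)
Q(Y) = Y
j(V, A) = 2*V
j(-14, F(U(-2)))² = (2*(-14))² = (-28)² = 784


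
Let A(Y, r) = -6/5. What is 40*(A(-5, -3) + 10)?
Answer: 352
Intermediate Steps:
A(Y, r) = -6/5 (A(Y, r) = -6*⅕ = -6/5)
40*(A(-5, -3) + 10) = 40*(-6/5 + 10) = 40*(44/5) = 352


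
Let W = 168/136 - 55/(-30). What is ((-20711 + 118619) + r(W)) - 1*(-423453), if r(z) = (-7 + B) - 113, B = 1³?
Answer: 521242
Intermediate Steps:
B = 1
W = 313/102 (W = 168*(1/136) - 55*(-1/30) = 21/17 + 11/6 = 313/102 ≈ 3.0686)
r(z) = -119 (r(z) = (-7 + 1) - 113 = -6 - 113 = -119)
((-20711 + 118619) + r(W)) - 1*(-423453) = ((-20711 + 118619) - 119) - 1*(-423453) = (97908 - 119) + 423453 = 97789 + 423453 = 521242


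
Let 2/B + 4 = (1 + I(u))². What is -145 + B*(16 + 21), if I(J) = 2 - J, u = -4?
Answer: -6451/45 ≈ -143.36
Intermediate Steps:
B = 2/45 (B = 2/(-4 + (1 + (2 - 1*(-4)))²) = 2/(-4 + (1 + (2 + 4))²) = 2/(-4 + (1 + 6)²) = 2/(-4 + 7²) = 2/(-4 + 49) = 2/45 ≈ 0.044444)
-145 + B*(16 + 21) = -145 + 2*(16 + 21)/45 = -145 + (2/45)*37 = -145 + 74/45 = -6451/45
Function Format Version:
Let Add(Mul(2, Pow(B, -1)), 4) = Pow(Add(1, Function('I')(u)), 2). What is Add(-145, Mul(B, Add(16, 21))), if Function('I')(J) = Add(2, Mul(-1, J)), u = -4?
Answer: Rational(-6451, 45) ≈ -143.36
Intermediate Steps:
B = Rational(2, 45) (B = Mul(2, Pow(Add(-4, Pow(Add(1, Add(2, Mul(-1, -4))), 2)), -1)) = Mul(2, Pow(Add(-4, Pow(Add(1, Add(2, 4)), 2)), -1)) = Mul(2, Pow(Add(-4, Pow(Add(1, 6), 2)), -1)) = Mul(2, Pow(Add(-4, Pow(7, 2)), -1)) = Mul(2, Pow(Add(-4, 49), -1)) = Mul(2, Pow(45, -1)) = Mul(2, Rational(1, 45)) = Rational(2, 45) ≈ 0.044444)
Add(-145, Mul(B, Add(16, 21))) = Add(-145, Mul(Rational(2, 45), Add(16, 21))) = Add(-145, Mul(Rational(2, 45), 37)) = Add(-145, Rational(74, 45)) = Rational(-6451, 45)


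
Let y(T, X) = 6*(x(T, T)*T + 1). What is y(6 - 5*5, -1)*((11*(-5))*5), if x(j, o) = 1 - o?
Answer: 625350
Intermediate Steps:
y(T, X) = 6 + 6*T*(1 - T) (y(T, X) = 6*((1 - T)*T + 1) = 6*(T*(1 - T) + 1) = 6*(1 + T*(1 - T)) = 6 + 6*T*(1 - T))
y(6 - 5*5, -1)*((11*(-5))*5) = (6 - 6*(6 - 5*5)*(-1 + (6 - 5*5)))*((11*(-5))*5) = (6 - 6*(6 - 25)*(-1 + (6 - 25)))*(-55*5) = (6 - 6*(-19)*(-1 - 19))*(-275) = (6 - 6*(-19)*(-20))*(-275) = (6 - 2280)*(-275) = -2274*(-275) = 625350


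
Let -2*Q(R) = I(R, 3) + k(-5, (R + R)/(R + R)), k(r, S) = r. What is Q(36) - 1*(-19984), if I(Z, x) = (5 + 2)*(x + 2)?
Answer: 19969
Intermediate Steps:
I(Z, x) = 14 + 7*x (I(Z, x) = 7*(2 + x) = 14 + 7*x)
Q(R) = -15 (Q(R) = -((14 + 7*3) - 5)/2 = -((14 + 21) - 5)/2 = -(35 - 5)/2 = -½*30 = -15)
Q(36) - 1*(-19984) = -15 - 1*(-19984) = -15 + 19984 = 19969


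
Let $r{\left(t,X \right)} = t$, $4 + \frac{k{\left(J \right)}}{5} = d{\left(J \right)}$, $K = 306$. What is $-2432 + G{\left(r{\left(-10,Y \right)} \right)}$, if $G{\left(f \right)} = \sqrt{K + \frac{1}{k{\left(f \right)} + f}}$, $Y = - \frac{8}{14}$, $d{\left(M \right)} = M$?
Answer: $-2432 + \frac{\sqrt{122395}}{20} \approx -2414.5$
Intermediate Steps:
$k{\left(J \right)} = -20 + 5 J$
$Y = - \frac{4}{7}$ ($Y = \left(-8\right) \frac{1}{14} = - \frac{4}{7} \approx -0.57143$)
$G{\left(f \right)} = \sqrt{306 + \frac{1}{-20 + 6 f}}$ ($G{\left(f \right)} = \sqrt{306 + \frac{1}{\left(-20 + 5 f\right) + f}} = \sqrt{306 + \frac{1}{-20 + 6 f}}$)
$-2432 + G{\left(r{\left(-10,Y \right)} \right)} = -2432 + \frac{\sqrt{2} \sqrt{\frac{-6119 + 1836 \left(-10\right)}{-10 + 3 \left(-10\right)}}}{2} = -2432 + \frac{\sqrt{2} \sqrt{\frac{-6119 - 18360}{-10 - 30}}}{2} = -2432 + \frac{\sqrt{2} \sqrt{\frac{1}{-40} \left(-24479\right)}}{2} = -2432 + \frac{\sqrt{2} \sqrt{\left(- \frac{1}{40}\right) \left(-24479\right)}}{2} = -2432 + \frac{\sqrt{2} \sqrt{\frac{24479}{40}}}{2} = -2432 + \frac{\sqrt{2} \frac{\sqrt{244790}}{20}}{2} = -2432 + \frac{\sqrt{122395}}{20}$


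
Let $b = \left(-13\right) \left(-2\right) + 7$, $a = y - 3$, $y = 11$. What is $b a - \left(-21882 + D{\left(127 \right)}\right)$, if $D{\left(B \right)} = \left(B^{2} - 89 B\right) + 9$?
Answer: $17311$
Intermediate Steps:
$a = 8$ ($a = 11 - 3 = 8$)
$D{\left(B \right)} = 9 + B^{2} - 89 B$
$b = 33$ ($b = 26 + 7 = 33$)
$b a - \left(-21882 + D{\left(127 \right)}\right) = 33 \cdot 8 - \left(-21882 + \left(9 + 127^{2} - 11303\right)\right) = 264 - \left(-21882 + \left(9 + 16129 - 11303\right)\right) = 264 - \left(-21882 + 4835\right) = 264 - -17047 = 264 + 17047 = 17311$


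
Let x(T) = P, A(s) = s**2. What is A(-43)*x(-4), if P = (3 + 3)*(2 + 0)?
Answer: 22188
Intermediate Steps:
P = 12 (P = 6*2 = 12)
x(T) = 12
A(-43)*x(-4) = (-43)**2*12 = 1849*12 = 22188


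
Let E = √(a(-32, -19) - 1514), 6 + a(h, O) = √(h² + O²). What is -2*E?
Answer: -2*I*√(1520 - √1385) ≈ -77.014*I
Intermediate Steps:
a(h, O) = -6 + √(O² + h²) (a(h, O) = -6 + √(h² + O²) = -6 + √(O² + h²))
E = √(-1520 + √1385) (E = √((-6 + √((-19)² + (-32)²)) - 1514) = √((-6 + √(361 + 1024)) - 1514) = √((-6 + √1385) - 1514) = √(-1520 + √1385) ≈ 38.507*I)
-2*E = -2*√(-1520 + √1385)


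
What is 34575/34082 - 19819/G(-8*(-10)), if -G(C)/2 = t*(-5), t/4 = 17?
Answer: -325980079/11587880 ≈ -28.131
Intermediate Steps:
t = 68 (t = 4*17 = 68)
G(C) = 680 (G(C) = -136*(-5) = -2*(-340) = 680)
34575/34082 - 19819/G(-8*(-10)) = 34575/34082 - 19819/680 = -325980079/11587880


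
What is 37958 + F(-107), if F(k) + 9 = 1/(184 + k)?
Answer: 2922074/77 ≈ 37949.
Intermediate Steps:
F(k) = -9 + 1/(184 + k)
37958 + F(-107) = 37958 + (-1655 - 9*(-107))/(184 - 107) = 37958 + (-1655 + 963)/77 = 37958 + (1/77)*(-692) = 37958 - 692/77 = 2922074/77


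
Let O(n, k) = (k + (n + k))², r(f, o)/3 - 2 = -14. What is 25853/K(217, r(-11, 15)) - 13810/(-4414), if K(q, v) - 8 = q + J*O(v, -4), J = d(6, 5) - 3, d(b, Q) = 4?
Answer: 71979276/4769327 ≈ 15.092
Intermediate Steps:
r(f, o) = -36 (r(f, o) = 6 + 3*(-14) = 6 - 42 = -36)
O(n, k) = (n + 2*k)² (O(n, k) = (k + (k + n))² = (n + 2*k)²)
J = 1 (J = 4 - 3 = 1)
K(q, v) = 8 + q + (-8 + v)² (K(q, v) = 8 + (q + 1*(v + 2*(-4))²) = 8 + (q + 1*(v - 8)²) = 8 + (q + 1*(-8 + v)²) = 8 + (q + (-8 + v)²) = 8 + q + (-8 + v)²)
25853/K(217, r(-11, 15)) - 13810/(-4414) = 25853/(8 + 217 + (-8 - 36)²) - 13810/(-4414) = 25853/(8 + 217 + (-44)²) - 13810*(-1/4414) = 25853/(8 + 217 + 1936) + 6905/2207 = 25853/2161 + 6905/2207 = 71979276/4769327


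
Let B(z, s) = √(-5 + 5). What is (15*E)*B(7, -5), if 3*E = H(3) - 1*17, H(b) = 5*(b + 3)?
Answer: 0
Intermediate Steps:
H(b) = 15 + 5*b (H(b) = 5*(3 + b) = 15 + 5*b)
B(z, s) = 0 (B(z, s) = √0 = 0)
E = 13/3 (E = ((15 + 5*3) - 1*17)/3 = ((15 + 15) - 17)/3 = (30 - 17)/3 = (⅓)*13 = 13/3 ≈ 4.3333)
(15*E)*B(7, -5) = (15*(13/3))*0 = 65*0 = 0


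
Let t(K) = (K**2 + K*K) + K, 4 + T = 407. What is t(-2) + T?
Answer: 409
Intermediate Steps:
T = 403 (T = -4 + 407 = 403)
t(K) = K + 2*K**2 (t(K) = (K**2 + K**2) + K = 2*K**2 + K = K + 2*K**2)
t(-2) + T = -2*(1 + 2*(-2)) + 403 = -2*(1 - 4) + 403 = -2*(-3) + 403 = 6 + 403 = 409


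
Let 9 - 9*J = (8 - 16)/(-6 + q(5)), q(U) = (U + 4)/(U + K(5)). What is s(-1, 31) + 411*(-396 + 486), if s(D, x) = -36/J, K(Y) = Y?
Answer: 14002686/379 ≈ 36946.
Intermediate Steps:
q(U) = (4 + U)/(5 + U) (q(U) = (U + 4)/(U + 5) = (4 + U)/(5 + U))
J = 379/459 (J = 1 - (8 - 16)/(9*(-6 + (4 + 5)/(5 + 5))) = 1 - (-8)/(9*(-6 + 9/10)) = 1 - (-8)/(9*(-51/10)) = 1 - (-8)*(-10)/(9*51) = 1 - ⅑*80/51 = 1 - 80/459 = 379/459 ≈ 0.82571)
s(D, x) = -16524/379 (s(D, x) = -36/379/459 = -36*459/379 = -16524/379)
s(-1, 31) + 411*(-396 + 486) = -16524/379 + 411*(-396 + 486) = -16524/379 + 411*90 = -16524/379 + 36990 = 14002686/379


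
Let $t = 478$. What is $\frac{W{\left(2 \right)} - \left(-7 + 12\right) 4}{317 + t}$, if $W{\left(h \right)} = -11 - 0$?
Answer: $- \frac{31}{795} \approx -0.038994$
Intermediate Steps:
$W{\left(h \right)} = -11$ ($W{\left(h \right)} = -11 + 0 = -11$)
$\frac{W{\left(2 \right)} - \left(-7 + 12\right) 4}{317 + t} = \frac{-11 - \left(-7 + 12\right) 4}{317 + 478} = \frac{-11 - 5 \cdot 4}{795} = \left(-11 - 20\right) \frac{1}{795} = \left(-31\right) \frac{1}{795} = - \frac{31}{795}$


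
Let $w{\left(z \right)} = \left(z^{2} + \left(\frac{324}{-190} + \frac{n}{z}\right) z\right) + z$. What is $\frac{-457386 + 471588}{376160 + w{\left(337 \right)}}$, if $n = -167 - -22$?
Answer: $\frac{449730}{15495967} \approx 0.029022$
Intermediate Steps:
$n = -145$ ($n = -167 + 22 = -145$)
$w{\left(z \right)} = z + z^{2} + z \left(- \frac{162}{95} - \frac{145}{z}\right)$ ($w{\left(z \right)} = \left(z^{2} + \left(\frac{324}{-190} - \frac{145}{z}\right) z\right) + z = \left(z^{2} + \left(324 \left(- \frac{1}{190}\right) - \frac{145}{z}\right) z\right) + z = \left(z^{2} + \left(- \frac{162}{95} - \frac{145}{z}\right) z\right) + z = \left(z^{2} + z \left(- \frac{162}{95} - \frac{145}{z}\right)\right) + z = z + z^{2} + z \left(- \frac{162}{95} - \frac{145}{z}\right)$)
$\frac{-457386 + 471588}{376160 + w{\left(337 \right)}} = \frac{-457386 + 471588}{376160 - \left(\frac{36354}{95} - 113569\right)} = \frac{14202}{376160 - - \frac{10752701}{95}} = \frac{14202}{376160 + \frac{10752701}{95}} = \frac{14202}{\frac{46487901}{95}} = 14202 \cdot \frac{95}{46487901} = \frac{449730}{15495967}$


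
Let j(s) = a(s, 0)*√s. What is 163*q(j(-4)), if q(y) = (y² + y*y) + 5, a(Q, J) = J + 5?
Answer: -31785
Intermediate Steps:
a(Q, J) = 5 + J
j(s) = 5*√s (j(s) = (5 + 0)*√s = 5*√s)
q(y) = 5 + 2*y² (q(y) = (y² + y²) + 5 = 2*y² + 5 = 5 + 2*y²)
163*q(j(-4)) = 163*(5 + 2*(5*√(-4))²) = 163*(5 + 2*(5*(2*I))²) = 163*(5 + 2*(10*I)²) = 163*(5 + 2*(-100)) = 163*(5 - 200) = 163*(-195) = -31785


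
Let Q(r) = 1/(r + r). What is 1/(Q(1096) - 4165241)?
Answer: -2192/9130208271 ≈ -2.4008e-7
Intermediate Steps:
Q(r) = 1/(2*r)
1/(Q(1096) - 4165241) = 1/((½)/1096 - 4165241) = 1/((½)*(1/1096) - 4165241) = 1/(1/2192 - 4165241) = 1/(-9130208271/2192) = -2192/9130208271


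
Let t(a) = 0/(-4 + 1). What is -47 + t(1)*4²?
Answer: -47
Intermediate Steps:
t(a) = 0 (t(a) = 0/(-3) = 0*(-⅓) = 0)
-47 + t(1)*4² = -47 + 0*4² = -47 + 0*16 = -47 + 0 = -47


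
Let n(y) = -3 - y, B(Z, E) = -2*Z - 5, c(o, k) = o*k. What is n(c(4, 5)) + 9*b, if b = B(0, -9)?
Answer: -68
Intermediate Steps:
c(o, k) = k*o
B(Z, E) = -5 - 2*Z
b = -5 (b = -5 - 2*0 = -5 + 0 = -5)
n(c(4, 5)) + 9*b = (-3 - 5*4) + 9*(-5) = (-3 - 1*20) - 45 = (-3 - 20) - 45 = -23 - 45 = -68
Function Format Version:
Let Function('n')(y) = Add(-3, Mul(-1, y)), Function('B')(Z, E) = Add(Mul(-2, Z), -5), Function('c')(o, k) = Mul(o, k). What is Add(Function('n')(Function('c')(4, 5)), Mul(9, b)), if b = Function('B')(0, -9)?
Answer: -68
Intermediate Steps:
Function('c')(o, k) = Mul(k, o)
Function('B')(Z, E) = Add(-5, Mul(-2, Z))
b = -5 (b = Add(-5, Mul(-2, 0)) = Add(-5, 0) = -5)
Add(Function('n')(Function('c')(4, 5)), Mul(9, b)) = Add(Add(-3, Mul(-1, Mul(5, 4))), Mul(9, -5)) = Add(Add(-3, Mul(-1, 20)), -45) = Add(Add(-3, -20), -45) = Add(-23, -45) = -68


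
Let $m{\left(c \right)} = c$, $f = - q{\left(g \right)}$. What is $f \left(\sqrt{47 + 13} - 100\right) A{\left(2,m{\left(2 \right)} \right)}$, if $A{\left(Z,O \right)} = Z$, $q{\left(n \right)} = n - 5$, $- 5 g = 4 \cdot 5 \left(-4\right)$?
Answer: $2200 - 44 \sqrt{15} \approx 2029.6$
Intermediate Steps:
$g = 16$ ($g = - \frac{4 \cdot 5 \left(-4\right)}{5} = - \frac{20 \left(-4\right)}{5} = \left(- \frac{1}{5}\right) \left(-80\right) = 16$)
$q{\left(n \right)} = -5 + n$ ($q{\left(n \right)} = n - 5 = -5 + n$)
$f = -11$ ($f = - (-5 + 16) = \left(-1\right) 11 = -11$)
$f \left(\sqrt{47 + 13} - 100\right) A{\left(2,m{\left(2 \right)} \right)} = - 11 \left(\sqrt{47 + 13} - 100\right) 2 = - 11 \left(\sqrt{60} - 100\right) 2 = - 11 \left(2 \sqrt{15} - 100\right) 2 = - 11 \left(-100 + 2 \sqrt{15}\right) 2 = \left(1100 - 22 \sqrt{15}\right) 2 = 2200 - 44 \sqrt{15}$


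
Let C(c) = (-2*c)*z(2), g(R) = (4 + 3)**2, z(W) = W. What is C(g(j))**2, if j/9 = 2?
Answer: 38416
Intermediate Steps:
j = 18 (j = 9*2 = 18)
g(R) = 49 (g(R) = 7**2 = 49)
C(c) = -4*c (C(c) = -2*c*2 = -4*c)
C(g(j))**2 = (-4*49)**2 = (-196)**2 = 38416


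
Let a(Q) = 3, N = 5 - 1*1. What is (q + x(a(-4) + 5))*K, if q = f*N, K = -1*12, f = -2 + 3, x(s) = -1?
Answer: -36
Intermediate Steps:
N = 4 (N = 5 - 1 = 4)
f = 1
K = -12
q = 4 (q = 1*4 = 4)
(q + x(a(-4) + 5))*K = (4 - 1)*(-12) = 3*(-12) = -36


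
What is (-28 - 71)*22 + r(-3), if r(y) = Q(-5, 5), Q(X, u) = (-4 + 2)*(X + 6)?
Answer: -2180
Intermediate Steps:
Q(X, u) = -12 - 2*X (Q(X, u) = -2*(6 + X) = -12 - 2*X)
r(y) = -2 (r(y) = -12 - 2*(-5) = -12 + 10 = -2)
(-28 - 71)*22 + r(-3) = (-28 - 71)*22 - 2 = -99*22 - 2 = -2178 - 2 = -2180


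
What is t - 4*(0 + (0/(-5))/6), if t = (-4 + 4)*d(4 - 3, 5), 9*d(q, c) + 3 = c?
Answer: 0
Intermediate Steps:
d(q, c) = -⅓ + c/9
t = 0 (t = (-4 + 4)*(-⅓ + (⅑)*5) = 0*(-⅓ + 5/9) = 0*(2/9) = 0)
t - 4*(0 + (0/(-5))/6) = 0 - 4*(0 + (0/(-5))/6) = 0 - 4*(0 + (0*(-⅕))*(⅙)) = 0 - 4*(0 + 0*(⅙)) = 0 - 4*(0 + 0) = 0 - 4*0 = 0 + 0 = 0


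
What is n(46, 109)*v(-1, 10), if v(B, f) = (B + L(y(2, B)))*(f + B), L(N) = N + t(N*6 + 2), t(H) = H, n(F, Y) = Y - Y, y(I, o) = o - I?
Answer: 0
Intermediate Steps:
n(F, Y) = 0
L(N) = 2 + 7*N (L(N) = N + (N*6 + 2) = N + (6*N + 2) = N + (2 + 6*N) = 2 + 7*N)
v(B, f) = (-12 + 8*B)*(B + f) (v(B, f) = (B + (2 + 7*(B - 1*2)))*(f + B) = (B + (2 + 7*(B - 2)))*(B + f) = (B + (2 + 7*(-2 + B)))*(B + f) = (B + (2 + (-14 + 7*B)))*(B + f) = (B + (-12 + 7*B))*(B + f) = (-12 + 8*B)*(B + f))
n(46, 109)*v(-1, 10) = 0*(-12*(-1) - 12*10 + 8*(-1)² + 8*(-1)*10) = 0*(12 - 120 + 8*1 - 80) = 0*(12 - 120 + 8 - 80) = 0*(-180) = 0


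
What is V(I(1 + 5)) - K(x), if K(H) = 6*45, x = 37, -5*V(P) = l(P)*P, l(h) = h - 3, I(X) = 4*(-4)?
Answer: -1654/5 ≈ -330.80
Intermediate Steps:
I(X) = -16
l(h) = -3 + h
V(P) = -P*(-3 + P)/5 (V(P) = -(-3 + P)*P/5 = -P*(-3 + P)/5)
K(H) = 270
V(I(1 + 5)) - K(x) = (⅕)*(-16)*(3 - 1*(-16)) - 1*270 = (⅕)*(-16)*(3 + 16) - 270 = (⅕)*(-16)*19 - 270 = -304/5 - 270 = -1654/5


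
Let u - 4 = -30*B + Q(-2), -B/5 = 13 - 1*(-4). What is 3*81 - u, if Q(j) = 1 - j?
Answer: -2314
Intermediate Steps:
B = -85 (B = -5*(13 - 1*(-4)) = -5*(13 + 4) = -5*17 = -85)
u = 2557 (u = 4 + (-30*(-85) + (1 - 1*(-2))) = 4 + (2550 + (1 + 2)) = 4 + (2550 + 3) = 4 + 2553 = 2557)
3*81 - u = 3*81 - 1*2557 = 243 - 2557 = -2314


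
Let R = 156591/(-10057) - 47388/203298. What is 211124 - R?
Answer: 71948280449083/340761331 ≈ 2.1114e+5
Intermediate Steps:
R = -5385203039/340761331 (R = 156591*(-1/10057) - 47388*1/203298 = -156591/10057 - 7898/33883 = -5385203039/340761331 ≈ -15.803)
211124 - R = 211124 - 1*(-5385203039/340761331) = 211124 + 5385203039/340761331 = 71948280449083/340761331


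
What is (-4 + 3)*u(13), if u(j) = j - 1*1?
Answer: -12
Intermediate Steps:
u(j) = -1 + j (u(j) = j - 1 = -1 + j)
(-4 + 3)*u(13) = (-4 + 3)*(-1 + 13) = -1*12 = -12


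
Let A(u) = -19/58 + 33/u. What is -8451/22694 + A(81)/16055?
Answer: -10623665194/28528774911 ≈ -0.37238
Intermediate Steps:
A(u) = -19/58 + 33/u (A(u) = -19*1/58 + 33/u = -19/58 + 33/u)
-8451/22694 + A(81)/16055 = -8451/22694 + (-19/58 + 33/81)/16055 = -8451*1/22694 + (-19/58 + 33*(1/81))*(1/16055) = -8451/22694 + (-19/58 + 11/27)*(1/16055) = -8451/22694 + (125/1566)*(1/16055) = -8451/22694 + 25/5028426 = -10623665194/28528774911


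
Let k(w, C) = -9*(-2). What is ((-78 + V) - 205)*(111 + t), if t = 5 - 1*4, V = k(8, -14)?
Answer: -29680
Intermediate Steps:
k(w, C) = 18
V = 18
t = 1 (t = 5 - 4 = 1)
((-78 + V) - 205)*(111 + t) = ((-78 + 18) - 205)*(111 + 1) = (-60 - 205)*112 = -265*112 = -29680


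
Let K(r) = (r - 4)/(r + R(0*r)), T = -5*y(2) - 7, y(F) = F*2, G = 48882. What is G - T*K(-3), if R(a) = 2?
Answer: 49071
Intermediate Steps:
y(F) = 2*F
T = -27 (T = -10*2 - 7 = -5*4 - 7 = -20 - 7 = -27)
K(r) = (-4 + r)/(2 + r) (K(r) = (r - 4)/(r + 2) = (-4 + r)/(2 + r))
G - T*K(-3) = 48882 - (-27)*(-4 - 3)/(2 - 3) = 48882 - (-27)*-7/(-1) = 48882 - (-27)*(-1*(-7)) = 48882 - (-27)*7 = 48882 - 1*(-189) = 48882 + 189 = 49071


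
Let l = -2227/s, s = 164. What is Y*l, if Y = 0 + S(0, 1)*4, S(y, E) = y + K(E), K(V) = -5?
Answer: 11135/41 ≈ 271.59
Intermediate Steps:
S(y, E) = -5 + y (S(y, E) = y - 5 = -5 + y)
Y = -20 (Y = 0 + (-5 + 0)*4 = 0 - 5*4 = 0 - 20 = -20)
l = -2227/164 ≈ -13.579
Y*l = -20*(-2227/164) = 11135/41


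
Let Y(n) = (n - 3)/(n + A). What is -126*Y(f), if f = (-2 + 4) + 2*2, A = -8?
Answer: 189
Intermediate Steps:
f = 6 (f = 2 + 4 = 6)
Y(n) = (-3 + n)/(-8 + n) (Y(n) = (n - 3)/(n - 8) = (-3 + n)/(-8 + n))
-126*Y(f) = -126*(-3 + 6)/(-8 + 6) = -126*3/(-2) = -(-63)*3 = -126*(-3/2) = 189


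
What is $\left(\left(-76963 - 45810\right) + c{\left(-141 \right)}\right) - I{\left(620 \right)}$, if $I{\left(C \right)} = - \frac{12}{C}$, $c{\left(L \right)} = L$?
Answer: $- \frac{19051667}{155} \approx -1.2291 \cdot 10^{5}$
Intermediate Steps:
$\left(\left(-76963 - 45810\right) + c{\left(-141 \right)}\right) - I{\left(620 \right)} = \left(\left(-76963 - 45810\right) - 141\right) - - \frac{12}{620} = \left(-122773 - 141\right) - \left(-12\right) \frac{1}{620} = -122914 - - \frac{3}{155} = -122914 + \frac{3}{155} = - \frac{19051667}{155}$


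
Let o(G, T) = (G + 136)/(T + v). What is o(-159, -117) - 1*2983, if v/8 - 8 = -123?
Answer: -3093348/1037 ≈ -2983.0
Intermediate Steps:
v = -920 (v = 64 + 8*(-123) = 64 - 984 = -920)
o(G, T) = (136 + G)/(-920 + T) (o(G, T) = (G + 136)/(T - 920) = (136 + G)/(-920 + T))
o(-159, -117) - 1*2983 = (136 - 159)/(-920 - 117) - 1*2983 = -23/(-1037) - 2983 = -1/1037*(-23) - 2983 = 23/1037 - 2983 = -3093348/1037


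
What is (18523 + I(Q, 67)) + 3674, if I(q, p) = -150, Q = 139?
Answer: 22047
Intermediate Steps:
(18523 + I(Q, 67)) + 3674 = (18523 - 150) + 3674 = 18373 + 3674 = 22047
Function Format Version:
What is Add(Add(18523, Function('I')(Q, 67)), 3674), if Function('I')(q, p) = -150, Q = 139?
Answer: 22047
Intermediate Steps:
Add(Add(18523, Function('I')(Q, 67)), 3674) = Add(Add(18523, -150), 3674) = Add(18373, 3674) = 22047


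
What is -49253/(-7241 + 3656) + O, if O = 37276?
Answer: 133683713/3585 ≈ 37290.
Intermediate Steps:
-49253/(-7241 + 3656) + O = -49253/(-7241 + 3656) + 37276 = -49253/(-3585) + 37276 = -49253*(-1/3585) + 37276 = 49253/3585 + 37276 = 133683713/3585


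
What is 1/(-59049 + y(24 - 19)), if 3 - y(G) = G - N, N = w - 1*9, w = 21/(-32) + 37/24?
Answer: -96/5669675 ≈ -1.6932e-5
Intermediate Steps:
w = 85/96 (w = 21*(-1/32) + 37*(1/24) = -21/32 + 37/24 = 85/96 ≈ 0.88542)
N = -779/96 (N = 85/96 - 1*9 = 85/96 - 9 = -779/96 ≈ -8.1146)
y(G) = -491/96 - G (y(G) = 3 - (G - 1*(-779/96)) = 3 - (G + 779/96) = 3 - (779/96 + G) = 3 + (-779/96 - G) = -491/96 - G)
1/(-59049 + y(24 - 19)) = 1/(-59049 + (-491/96 - (24 - 19))) = 1/(-59049 + (-491/96 - 1*5)) = 1/(-59049 + (-491/96 - 5)) = 1/(-59049 - 971/96) = 1/(-5669675/96) = -96/5669675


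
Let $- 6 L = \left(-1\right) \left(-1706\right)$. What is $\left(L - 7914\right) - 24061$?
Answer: $- \frac{96778}{3} \approx -32259.0$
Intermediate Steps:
$L = - \frac{853}{3}$ ($L = - \frac{\left(-1\right) \left(-1706\right)}{6} = \left(- \frac{1}{6}\right) 1706 = - \frac{853}{3} \approx -284.33$)
$\left(L - 7914\right) - 24061 = \left(- \frac{853}{3} - 7914\right) - 24061 = - \frac{24595}{3} - 24061 = - \frac{96778}{3}$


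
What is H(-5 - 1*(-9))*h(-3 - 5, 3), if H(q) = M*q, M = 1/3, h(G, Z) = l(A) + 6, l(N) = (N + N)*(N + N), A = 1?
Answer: 40/3 ≈ 13.333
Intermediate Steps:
l(N) = 4*N² (l(N) = (2*N)*(2*N) = 4*N²)
h(G, Z) = 10 (h(G, Z) = 4*1² + 6 = 4*1 + 6 = 4 + 6 = 10)
M = ⅓ ≈ 0.33333
H(q) = q/3
H(-5 - 1*(-9))*h(-3 - 5, 3) = ((-5 - 1*(-9))/3)*10 = ((-5 + 9)/3)*10 = ((⅓)*4)*10 = (4/3)*10 = 40/3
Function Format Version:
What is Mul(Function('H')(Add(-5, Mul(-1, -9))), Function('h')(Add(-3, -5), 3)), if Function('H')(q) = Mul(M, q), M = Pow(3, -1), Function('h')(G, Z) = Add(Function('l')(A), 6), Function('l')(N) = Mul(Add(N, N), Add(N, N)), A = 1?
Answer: Rational(40, 3) ≈ 13.333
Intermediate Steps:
Function('l')(N) = Mul(4, Pow(N, 2)) (Function('l')(N) = Mul(Mul(2, N), Mul(2, N)) = Mul(4, Pow(N, 2)))
Function('h')(G, Z) = 10 (Function('h')(G, Z) = Add(Mul(4, Pow(1, 2)), 6) = Add(Mul(4, 1), 6) = Add(4, 6) = 10)
M = Rational(1, 3) ≈ 0.33333
Function('H')(q) = Mul(Rational(1, 3), q)
Mul(Function('H')(Add(-5, Mul(-1, -9))), Function('h')(Add(-3, -5), 3)) = Mul(Mul(Rational(1, 3), Add(-5, Mul(-1, -9))), 10) = Mul(Mul(Rational(1, 3), Add(-5, 9)), 10) = Mul(Mul(Rational(1, 3), 4), 10) = Mul(Rational(4, 3), 10) = Rational(40, 3)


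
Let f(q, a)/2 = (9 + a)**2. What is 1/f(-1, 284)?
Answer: 1/171698 ≈ 5.8242e-6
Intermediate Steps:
f(q, a) = 2*(9 + a)**2
1/f(-1, 284) = 1/(2*(9 + 284)**2) = 1/(2*293**2) = 1/(2*85849) = 1/171698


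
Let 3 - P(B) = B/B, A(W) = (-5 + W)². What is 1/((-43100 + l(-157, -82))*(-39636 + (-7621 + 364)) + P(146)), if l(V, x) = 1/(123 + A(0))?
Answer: 148/299121021803 ≈ 4.9478e-10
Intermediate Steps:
l(V, x) = 1/148 (l(V, x) = 1/(123 + (-5 + 0)²) = 1/(123 + (-5)²) = 1/(123 + 25) = 1/148)
P(B) = 2 (P(B) = 3 - B/B = 3 - 1*1 = 3 - 1 = 2)
1/((-43100 + l(-157, -82))*(-39636 + (-7621 + 364)) + P(146)) = 1/((-43100 + 1/148)*(-39636 + (-7621 + 364)) + 2) = 1/(-6378799*(-39636 - 7257)/148 + 2) = 1/(-6378799/148*(-46893) + 2) = 1/(299121021507/148 + 2) = 1/(299121021803/148) = 148/299121021803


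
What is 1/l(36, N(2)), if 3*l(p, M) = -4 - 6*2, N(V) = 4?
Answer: -3/16 ≈ -0.18750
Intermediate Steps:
l(p, M) = -16/3 (l(p, M) = (-4 - 6*2)/3 = (-4 - 12)/3 = (⅓)*(-16) = -16/3)
1/l(36, N(2)) = 1/(-16/3) = -3/16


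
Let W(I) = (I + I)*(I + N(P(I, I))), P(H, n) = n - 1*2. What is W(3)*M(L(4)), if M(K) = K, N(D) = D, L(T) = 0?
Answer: 0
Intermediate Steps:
P(H, n) = -2 + n (P(H, n) = n - 2 = -2 + n)
W(I) = 2*I*(-2 + 2*I) (W(I) = (I + I)*(I + (-2 + I)) = (2*I)*(-2 + 2*I) = 2*I*(-2 + 2*I))
W(3)*M(L(4)) = (4*3*(-1 + 3))*0 = (4*3*2)*0 = 24*0 = 0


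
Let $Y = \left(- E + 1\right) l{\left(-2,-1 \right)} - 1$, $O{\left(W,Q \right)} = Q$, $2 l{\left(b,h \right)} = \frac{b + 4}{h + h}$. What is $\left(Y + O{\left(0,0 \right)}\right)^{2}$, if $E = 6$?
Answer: $\frac{9}{4} \approx 2.25$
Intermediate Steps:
$l{\left(b,h \right)} = \frac{4 + b}{4 h}$ ($l{\left(b,h \right)} = \frac{\left(b + 4\right) \frac{1}{h + h}}{2} = \frac{\left(4 + b\right) \frac{1}{2 h}}{2} = \frac{\frac{1}{2} \frac{1}{h} \left(4 + b\right)}{2} = \frac{4 + b}{4 h}$)
$Y = \frac{3}{2}$ ($Y = \left(\left(-1\right) 6 + 1\right) \frac{4 - 2}{4 \left(-1\right)} - 1 = \left(-6 + 1\right) \frac{1}{4} \left(-1\right) 2 - 1 = \left(-5\right) \left(- \frac{1}{2}\right) - 1 = \frac{5}{2} - 1 = \frac{3}{2} \approx 1.5$)
$\left(Y + O{\left(0,0 \right)}\right)^{2} = \left(\frac{3}{2} + 0\right)^{2} = \left(\frac{3}{2}\right)^{2} = \frac{9}{4}$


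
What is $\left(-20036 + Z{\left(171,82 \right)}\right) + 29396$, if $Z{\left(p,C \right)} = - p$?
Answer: $9189$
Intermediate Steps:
$\left(-20036 + Z{\left(171,82 \right)}\right) + 29396 = \left(-20036 - 171\right) + 29396 = -20207 + 29396 = 9189$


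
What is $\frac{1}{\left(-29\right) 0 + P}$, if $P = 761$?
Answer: $\frac{1}{761} \approx 0.0013141$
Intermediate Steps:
$\frac{1}{\left(-29\right) 0 + P} = \frac{1}{\left(-29\right) 0 + 761} = \frac{1}{0 + 761} = \frac{1}{761}$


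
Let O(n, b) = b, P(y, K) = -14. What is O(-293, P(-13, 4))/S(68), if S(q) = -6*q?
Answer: 7/204 ≈ 0.034314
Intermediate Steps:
O(-293, P(-13, 4))/S(68) = -14/((-6*68)) = -14/(-408) = -14*(-1/408) = 7/204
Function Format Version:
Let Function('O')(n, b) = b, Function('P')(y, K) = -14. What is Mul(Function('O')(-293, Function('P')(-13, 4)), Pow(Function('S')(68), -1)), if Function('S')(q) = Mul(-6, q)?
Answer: Rational(7, 204) ≈ 0.034314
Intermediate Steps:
Mul(Function('O')(-293, Function('P')(-13, 4)), Pow(Function('S')(68), -1)) = Mul(-14, Pow(Mul(-6, 68), -1)) = Mul(-14, Pow(-408, -1)) = Mul(-14, Rational(-1, 408)) = Rational(7, 204)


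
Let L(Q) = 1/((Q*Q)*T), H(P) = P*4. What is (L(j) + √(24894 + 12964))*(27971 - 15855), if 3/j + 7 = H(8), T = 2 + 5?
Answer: 7572500/63 + 12116*√37858 ≈ 2.4776e+6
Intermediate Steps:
T = 7
H(P) = 4*P
j = 3/25 (j = 3/(-7 + 4*8) = 3/(-7 + 32) = 3/25 ≈ 0.12000)
L(Q) = 1/(7*Q²) (L(Q) = 1/((Q*Q)*7) = 1/(Q²*7) = 1/(7*Q²))
(L(j) + √(24894 + 12964))*(27971 - 15855) = (1/(7*(3/25)²) + √(24894 + 12964))*(27971 - 15855) = ((⅐)*(625/9) + √37858)*12116 = (625/63 + √37858)*12116 = 7572500/63 + 12116*√37858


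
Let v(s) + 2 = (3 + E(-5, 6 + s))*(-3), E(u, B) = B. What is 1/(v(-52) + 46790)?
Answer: 1/46917 ≈ 2.1314e-5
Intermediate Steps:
v(s) = -29 - 3*s (v(s) = -2 + (3 + (6 + s))*(-3) = -2 + (9 + s)*(-3) = -2 + (-27 - 3*s) = -29 - 3*s)
1/(v(-52) + 46790) = 1/((-29 - 3*(-52)) + 46790) = 1/((-29 + 156) + 46790) = 1/(127 + 46790) = 1/46917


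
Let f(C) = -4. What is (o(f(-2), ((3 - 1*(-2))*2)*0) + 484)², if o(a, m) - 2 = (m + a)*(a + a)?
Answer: 268324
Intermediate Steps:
o(a, m) = 2 + 2*a*(a + m) (o(a, m) = 2 + (m + a)*(a + a) = 2 + (a + m)*(2*a) = 2 + 2*a*(a + m))
(o(f(-2), ((3 - 1*(-2))*2)*0) + 484)² = ((2 + 2*(-4)² + 2*(-4)*(((3 - 1*(-2))*2)*0)) + 484)² = ((2 + 2*16 + 2*(-4)*(((3 + 2)*2)*0)) + 484)² = ((2 + 32 + 2*(-4)*((5*2)*0)) + 484)² = ((2 + 32 + 2*(-4)*(10*0)) + 484)² = ((2 + 32 + 2*(-4)*0) + 484)² = ((2 + 32 + 0) + 484)² = (34 + 484)² = 518² = 268324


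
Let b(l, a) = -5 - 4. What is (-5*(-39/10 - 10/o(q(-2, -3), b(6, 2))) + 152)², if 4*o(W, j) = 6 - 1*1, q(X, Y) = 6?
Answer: 178929/4 ≈ 44732.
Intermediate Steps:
b(l, a) = -9
o(W, j) = 5/4 (o(W, j) = (6 - 1*1)/4 = (6 - 1)/4 = (¼)*5 = 5/4)
(-5*(-39/10 - 10/o(q(-2, -3), b(6, 2))) + 152)² = (-5*(-39/10 - 10/5/4) + 152)² = (-5*(-39*⅒ - 10*⅘) + 152)² = (-5*(-39/10 - 8) + 152)² = (-5*(-119/10) + 152)² = (119/2 + 152)² = (423/2)² = 178929/4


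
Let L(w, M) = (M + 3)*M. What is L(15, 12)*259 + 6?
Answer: 46626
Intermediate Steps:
L(w, M) = M*(3 + M) (L(w, M) = (3 + M)*M = M*(3 + M))
L(15, 12)*259 + 6 = (12*(3 + 12))*259 + 6 = (12*15)*259 + 6 = 180*259 + 6 = 46620 + 6 = 46626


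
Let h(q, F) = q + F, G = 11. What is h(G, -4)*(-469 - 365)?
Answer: -5838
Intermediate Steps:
h(q, F) = F + q
h(G, -4)*(-469 - 365) = (-4 + 11)*(-469 - 365) = 7*(-834) = -5838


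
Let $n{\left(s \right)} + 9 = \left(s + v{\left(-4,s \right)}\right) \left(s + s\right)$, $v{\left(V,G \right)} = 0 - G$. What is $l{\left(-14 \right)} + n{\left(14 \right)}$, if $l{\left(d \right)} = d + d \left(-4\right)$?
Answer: $33$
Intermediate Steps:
$v{\left(V,G \right)} = - G$
$n{\left(s \right)} = -9$ ($n{\left(s \right)} = -9 + \left(s - s\right) \left(s + s\right) = -9 + 0 \cdot 2 s = -9 + 0 = -9$)
$l{\left(d \right)} = - 3 d$ ($l{\left(d \right)} = d - 4 d = - 3 d$)
$l{\left(-14 \right)} + n{\left(14 \right)} = \left(-3\right) \left(-14\right) - 9 = 42 - 9 = 33$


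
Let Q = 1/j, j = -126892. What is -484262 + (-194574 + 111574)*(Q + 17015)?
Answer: -44816010357676/31723 ≈ -1.4127e+9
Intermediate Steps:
Q = -1/126892 (Q = 1/(-126892) = -1/126892 ≈ -7.8807e-6)
-484262 + (-194574 + 111574)*(Q + 17015) = -484262 + (-194574 + 111574)*(-1/126892 + 17015) = -484262 - 83000*2159067379/126892 = -484262 - 44800648114250/31723 = -44816010357676/31723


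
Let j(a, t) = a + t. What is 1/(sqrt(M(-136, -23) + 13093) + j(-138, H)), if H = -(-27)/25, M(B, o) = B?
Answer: -4075/172324 - 625*sqrt(12957)/3618804 ≈ -0.043307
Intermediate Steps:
H = 27/25 (H = -(-27)/25 = -1*(-27/25) = 27/25 ≈ 1.0800)
1/(sqrt(M(-136, -23) + 13093) + j(-138, H)) = 1/(sqrt(-136 + 13093) + (-138 + 27/25)) = 1/(sqrt(12957) - 3423/25) = 1/(-3423/25 + sqrt(12957))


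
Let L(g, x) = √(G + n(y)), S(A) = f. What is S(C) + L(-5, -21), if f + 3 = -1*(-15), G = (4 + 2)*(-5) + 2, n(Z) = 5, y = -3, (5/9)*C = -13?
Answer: 12 + I*√23 ≈ 12.0 + 4.7958*I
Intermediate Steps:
C = -117/5 (C = (9/5)*(-13) = -117/5 ≈ -23.400)
G = -28 (G = 6*(-5) + 2 = -30 + 2 = -28)
f = 12 (f = -3 - 1*(-15) = -3 + 15 = 12)
S(A) = 12
L(g, x) = I*√23 (L(g, x) = √(-28 + 5) = √(-23) = I*√23)
S(C) + L(-5, -21) = 12 + I*√23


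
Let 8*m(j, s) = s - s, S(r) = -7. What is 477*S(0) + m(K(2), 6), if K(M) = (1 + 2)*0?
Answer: -3339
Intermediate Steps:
K(M) = 0 (K(M) = 3*0 = 0)
m(j, s) = 0 (m(j, s) = (s - s)/8 = (1/8)*0 = 0)
477*S(0) + m(K(2), 6) = 477*(-7) + 0 = -3339 + 0 = -3339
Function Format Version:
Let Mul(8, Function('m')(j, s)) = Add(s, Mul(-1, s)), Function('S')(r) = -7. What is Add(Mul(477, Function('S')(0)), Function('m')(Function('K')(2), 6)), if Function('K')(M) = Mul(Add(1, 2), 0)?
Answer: -3339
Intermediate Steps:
Function('K')(M) = 0 (Function('K')(M) = Mul(3, 0) = 0)
Function('m')(j, s) = 0 (Function('m')(j, s) = Mul(Rational(1, 8), Add(s, Mul(-1, s))) = Mul(Rational(1, 8), 0) = 0)
Add(Mul(477, Function('S')(0)), Function('m')(Function('K')(2), 6)) = Add(Mul(477, -7), 0) = Add(-3339, 0) = -3339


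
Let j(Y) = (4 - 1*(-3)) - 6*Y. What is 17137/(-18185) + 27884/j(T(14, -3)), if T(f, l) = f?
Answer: -508390089/1400245 ≈ -363.07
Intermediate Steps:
j(Y) = 7 - 6*Y (j(Y) = (4 + 3) - 6*Y = 7 - 6*Y)
17137/(-18185) + 27884/j(T(14, -3)) = 17137/(-18185) + 27884/(7 - 6*14) = 17137*(-1/18185) + 27884/(7 - 84) = -17137/18185 + 27884/(-77) = -17137/18185 + 27884*(-1/77) = -17137/18185 - 27884/77 = -508390089/1400245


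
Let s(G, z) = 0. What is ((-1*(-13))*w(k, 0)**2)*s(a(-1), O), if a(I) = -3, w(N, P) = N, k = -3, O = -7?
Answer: 0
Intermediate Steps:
((-1*(-13))*w(k, 0)**2)*s(a(-1), O) = (-1*(-13)*(-3)**2)*0 = (13*9)*0 = 117*0 = 0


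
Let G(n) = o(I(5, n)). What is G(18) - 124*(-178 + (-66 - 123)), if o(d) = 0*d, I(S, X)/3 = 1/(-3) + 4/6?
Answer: 45508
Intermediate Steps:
I(S, X) = 1 (I(S, X) = 3*(1/(-3) + 4/6) = 3*(1*(-1/3) + 4*(1/6)) = 3*(-1/3 + 2/3) = 3*(1/3) = 1)
o(d) = 0
G(n) = 0
G(18) - 124*(-178 + (-66 - 123)) = 0 - 124*(-178 + (-66 - 123)) = 0 - 124*(-178 - 189) = 0 - 124*(-367) = 0 + 45508 = 45508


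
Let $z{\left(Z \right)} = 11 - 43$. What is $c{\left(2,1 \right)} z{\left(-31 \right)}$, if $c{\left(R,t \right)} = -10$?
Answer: $320$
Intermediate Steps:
$z{\left(Z \right)} = -32$
$c{\left(2,1 \right)} z{\left(-31 \right)} = \left(-10\right) \left(-32\right) = 320$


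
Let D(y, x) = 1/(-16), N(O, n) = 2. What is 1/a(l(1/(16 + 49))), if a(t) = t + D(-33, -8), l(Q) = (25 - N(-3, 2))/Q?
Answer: 16/23919 ≈ 0.00066892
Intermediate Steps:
D(y, x) = -1/16
l(Q) = 23/Q (l(Q) = (25 - 1*2)/Q = (25 - 2)/Q = 23/Q)
a(t) = -1/16 + t (a(t) = t - 1/16 = -1/16 + t)
1/a(l(1/(16 + 49))) = 1/(-1/16 + 23/(1/(16 + 49))) = 1/(-1/16 + 23/(1/65)) = 1/(-1/16 + 23*65) = 1/(-1/16 + 1495) = 1/(23919/16) = 16/23919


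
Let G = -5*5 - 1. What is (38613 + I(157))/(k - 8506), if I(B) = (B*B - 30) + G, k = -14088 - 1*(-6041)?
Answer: -63206/16553 ≈ -3.8184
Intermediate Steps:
G = -26 (G = -25 - 1 = -26)
k = -8047 (k = -14088 + 6041 = -8047)
I(B) = -56 + B**2 (I(B) = (B*B - 30) - 26 = (B**2 - 30) - 26 = (-30 + B**2) - 26 = -56 + B**2)
(38613 + I(157))/(k - 8506) = (38613 + (-56 + 157**2))/(-8047 - 8506) = (38613 + (-56 + 24649))/(-16553) = (38613 + 24593)*(-1/16553) = 63206*(-1/16553) = -63206/16553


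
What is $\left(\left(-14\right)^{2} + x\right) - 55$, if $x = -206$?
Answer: $-65$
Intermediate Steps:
$\left(\left(-14\right)^{2} + x\right) - 55 = \left(\left(-14\right)^{2} - 206\right) - 55 = \left(196 - 206\right) - 55 = -10 - 55 = -65$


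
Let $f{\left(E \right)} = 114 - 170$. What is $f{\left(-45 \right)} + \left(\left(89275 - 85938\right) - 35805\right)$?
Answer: $-32524$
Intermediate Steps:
$f{\left(E \right)} = -56$ ($f{\left(E \right)} = 114 - 170 = -56$)
$f{\left(-45 \right)} + \left(\left(89275 - 85938\right) - 35805\right) = -56 + \left(\left(89275 - 85938\right) - 35805\right) = -56 + \left(3337 - 35805\right) = -56 - 32468 = -32524$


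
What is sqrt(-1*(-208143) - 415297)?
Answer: I*sqrt(207154) ≈ 455.14*I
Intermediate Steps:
sqrt(-1*(-208143) - 415297) = sqrt(208143 - 415297) = sqrt(-207154) = I*sqrt(207154)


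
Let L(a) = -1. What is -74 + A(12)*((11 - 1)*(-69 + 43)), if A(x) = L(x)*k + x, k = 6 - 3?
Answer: -2414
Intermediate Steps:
k = 3
A(x) = -3 + x (A(x) = -1*3 + x = -3 + x)
-74 + A(12)*((11 - 1)*(-69 + 43)) = -74 + (-3 + 12)*((11 - 1)*(-69 + 43)) = -74 + 9*(10*(-26)) = -74 + 9*(-260) = -74 - 2340 = -2414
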